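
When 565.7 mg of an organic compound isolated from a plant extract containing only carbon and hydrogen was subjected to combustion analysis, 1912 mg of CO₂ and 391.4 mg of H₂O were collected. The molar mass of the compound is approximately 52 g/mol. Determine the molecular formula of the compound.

mol C = 1.912 g CO₂ ÷ 44.009 g/mol = 0.043446 mol
mol H = 2 × 0.3914 g H₂O ÷ 18.015 g/mol = 0.043453 mol
Divide by the smallest (0.043446 mol): C 1.000, H 1.000
Empirical formula: CH
Empirical-formula mass = 13.02 g/mol; 52 ÷ 13.02 ≈ 4, so the molecular formula is C4H4.

C4H4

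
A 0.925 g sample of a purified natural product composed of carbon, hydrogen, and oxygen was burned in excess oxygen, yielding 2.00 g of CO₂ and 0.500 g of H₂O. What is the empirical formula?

C9H11O4

mol C = 2.00 g CO₂ ÷ 44.009 g/mol = 0.04545 mol
mol H = 2 × 0.500 g H₂O ÷ 18.015 g/mol = 0.05551 mol
mass O = 0.925 − (0.5458 + 0.05595) = 0.3232 g → mol O = 0.3232 ÷ 15.999 = 0.02020 mol
Divide by the smallest (0.02020 mol): C 2.250, H 2.748, O 1.000
Multiplying each by 4 gives whole numbers: C 9.00, H 10.99, O 4.00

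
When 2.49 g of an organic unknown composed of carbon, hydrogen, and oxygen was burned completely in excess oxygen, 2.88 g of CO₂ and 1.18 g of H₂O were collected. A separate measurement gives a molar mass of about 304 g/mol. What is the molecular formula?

C8H16O12

mol C = 2.88 g CO₂ ÷ 44.009 g/mol = 0.06544 mol
mol H = 2 × 1.18 g H₂O ÷ 18.015 g/mol = 0.1310 mol
mass O = 2.49 − (0.7860 + 0.1320) = 1.572 g → mol O = 1.572 ÷ 15.999 = 0.09825 mol
Divide by the smallest (0.06544 mol): C 1.000, H 2.002, O 1.501
Multiplying each by 2 gives whole numbers: C 2.00, H 4.00, O 3.00
Empirical formula: C2H4O3
Empirical-formula mass = 76.05 g/mol; 304 ÷ 76.05 ≈ 4, so the molecular formula is C8H16O12.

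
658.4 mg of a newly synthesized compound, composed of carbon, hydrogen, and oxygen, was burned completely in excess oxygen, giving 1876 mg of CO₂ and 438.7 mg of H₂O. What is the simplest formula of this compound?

mol C = 1.876 g CO₂ ÷ 44.009 g/mol = 0.042628 mol
mol H = 2 × 0.4387 g H₂O ÷ 18.015 g/mol = 0.048704 mol
mass O = 0.6584 − (0.51200 + 0.049093) = 0.097306 g → mol O = 0.097306 ÷ 15.999 = 0.0060820 mol
Divide by the smallest (0.0060820 mol): C 7.009, H 8.008, O 1.000

C7H8O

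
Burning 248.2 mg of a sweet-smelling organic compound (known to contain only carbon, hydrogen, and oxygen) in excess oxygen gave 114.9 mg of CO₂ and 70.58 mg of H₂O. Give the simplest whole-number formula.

mol C = 0.1149 g CO₂ ÷ 44.009 g/mol = 0.0026108 mol
mol H = 2 × 0.07058 g H₂O ÷ 18.015 g/mol = 0.0078357 mol
mass O = 0.2482 − (0.031359 + 0.0078984) = 0.20894 g → mol O = 0.20894 ÷ 15.999 = 0.013060 mol
Divide by the smallest (0.0026108 mol): C 1.000, H 3.001, O 5.002

CH3O5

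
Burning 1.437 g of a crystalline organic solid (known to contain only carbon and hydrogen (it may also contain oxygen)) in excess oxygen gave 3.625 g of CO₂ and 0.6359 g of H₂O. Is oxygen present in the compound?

yes

mol C = 3.625 g CO₂ ÷ 44.009 g/mol = 0.082370 mol
mol H = 2 × 0.6359 g H₂O ÷ 18.015 g/mol = 0.070597 mol
C and H account for only 1.0605 g of the 1.437 g sample; the remaining 0.37650 g must be oxygen.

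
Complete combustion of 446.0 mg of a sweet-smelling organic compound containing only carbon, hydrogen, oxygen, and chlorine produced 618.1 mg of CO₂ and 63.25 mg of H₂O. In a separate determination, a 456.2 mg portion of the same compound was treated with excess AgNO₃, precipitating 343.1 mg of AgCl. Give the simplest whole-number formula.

mol C = 0.6181 g CO₂ ÷ 44.009 g/mol = 0.014045 mol
mol H = 2 × 0.06325 g H₂O ÷ 18.015 g/mol = 0.0070219 mol
From the AgCl data: mol Cl per gram of compound = (0.3431 ÷ 143.318) ÷ 0.4562 = 0.0052476 mol/g, so in the 0.4460 g combustion sample mol Cl = 0.0023405 mol
mass O = 0.4460 − (0.16869 + 0.0070781 + 0.082969) = 0.18726 g → mol O = 0.18726 ÷ 15.999 = 0.011704 mol
Divide by the smallest (0.0023405 mol): C 6.001, H 3.000, Cl 1.000, O 5.001

C6H3ClO5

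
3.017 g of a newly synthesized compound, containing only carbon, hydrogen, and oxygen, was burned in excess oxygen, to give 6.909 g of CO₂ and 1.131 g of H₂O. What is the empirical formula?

mol C = 6.909 g CO₂ ÷ 44.009 g/mol = 0.15699 mol
mol H = 2 × 1.131 g H₂O ÷ 18.015 g/mol = 0.12556 mol
mass O = 3.017 − (1.8856 + 0.12657) = 1.0048 g → mol O = 1.0048 ÷ 15.999 = 0.062805 mol
Divide by the smallest (0.062805 mol): C 2.500, H 1.999, O 1.000
Multiplying each by 2 gives whole numbers: C 5.00, H 4.00, O 2.00

C5H4O2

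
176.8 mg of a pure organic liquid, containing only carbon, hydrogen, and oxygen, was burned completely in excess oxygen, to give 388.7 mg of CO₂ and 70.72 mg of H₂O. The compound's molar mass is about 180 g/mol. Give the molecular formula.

mol C = 0.3887 g CO₂ ÷ 44.009 g/mol = 0.0088323 mol
mol H = 2 × 0.07072 g H₂O ÷ 18.015 g/mol = 0.0078512 mol
mass O = 0.1768 − (0.10608 + 0.0079140) = 0.062801 g → mol O = 0.062801 ÷ 15.999 = 0.0039253 mol
Divide by the smallest (0.0039253 mol): C 2.250, H 2.000, O 1.000
Multiplying each by 4 gives whole numbers: C 9.00, H 8.00, O 4.00
Empirical formula: C9H8O4
Empirical-formula mass = 180.16 g/mol; 180 ÷ 180.16 ≈ 1, so the molecular formula is C9H8O4.

C9H8O4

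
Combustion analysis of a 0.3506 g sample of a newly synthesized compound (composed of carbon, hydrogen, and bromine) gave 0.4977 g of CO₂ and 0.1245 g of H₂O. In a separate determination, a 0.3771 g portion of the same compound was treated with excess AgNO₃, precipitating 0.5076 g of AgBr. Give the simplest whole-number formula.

mol C = 0.4977 g CO₂ ÷ 44.009 g/mol = 0.011309 mol
mol H = 2 × 0.1245 g H₂O ÷ 18.015 g/mol = 0.013822 mol
From the AgBr data: mol Br per gram of compound = (0.5076 ÷ 187.772) ÷ 0.3771 = 0.0071686 mol/g, so in the 0.3506 g combustion sample mol Br = 0.0025133 mol
Divide by the smallest (0.0025133 mol): C 4.500, H 5.499, Br 1.000
Multiplying each by 2 gives whole numbers: C 9.00, H 11.00, Br 2.00

C9H11Br2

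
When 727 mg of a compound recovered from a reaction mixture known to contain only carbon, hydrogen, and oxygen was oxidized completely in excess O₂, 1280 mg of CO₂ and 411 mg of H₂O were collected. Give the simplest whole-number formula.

C7H11O5

mol C = 1.28 g CO₂ ÷ 44.009 g/mol = 0.02908 mol
mol H = 2 × 0.411 g H₂O ÷ 18.015 g/mol = 0.04563 mol
mass O = 0.727 − (0.3493 + 0.04599) = 0.3317 g → mol O = 0.3317 ÷ 15.999 = 0.02073 mol
Divide by the smallest (0.02073 mol): C 1.403, H 2.201, O 1.000
Multiplying each by 5 gives whole numbers: C 7.02, H 11.01, O 5.00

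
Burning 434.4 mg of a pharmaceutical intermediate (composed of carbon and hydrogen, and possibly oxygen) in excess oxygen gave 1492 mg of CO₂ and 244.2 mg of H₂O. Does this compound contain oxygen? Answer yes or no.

no

mol C = 1.492 g CO₂ ÷ 44.009 g/mol = 0.033902 mol
mol H = 2 × 0.2442 g H₂O ÷ 18.015 g/mol = 0.027111 mol
C and H together account for 0.43453 g — essentially the entire 0.4344 g sample — so the compound contains no oxygen.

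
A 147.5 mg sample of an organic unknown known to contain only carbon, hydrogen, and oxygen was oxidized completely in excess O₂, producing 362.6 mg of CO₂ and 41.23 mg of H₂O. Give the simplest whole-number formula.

mol C = 0.3626 g CO₂ ÷ 44.009 g/mol = 0.0082392 mol
mol H = 2 × 0.04123 g H₂O ÷ 18.015 g/mol = 0.0045773 mol
mass O = 0.1475 − (0.098961 + 0.0046139) = 0.043925 g → mol O = 0.043925 ÷ 15.999 = 0.0027455 mol
Divide by the smallest (0.0027455 mol): C 3.001, H 1.667, O 1.000
Multiplying each by 3 gives whole numbers: C 9.00, H 5.00, O 3.00

C9H5O3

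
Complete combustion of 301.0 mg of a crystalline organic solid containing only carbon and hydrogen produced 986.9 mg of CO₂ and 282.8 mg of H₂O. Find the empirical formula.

C5H7

mol C = 0.9869 g CO₂ ÷ 44.009 g/mol = 0.022425 mol
mol H = 2 × 0.2828 g H₂O ÷ 18.015 g/mol = 0.031396 mol
Divide by the smallest (0.022425 mol): C 1.000, H 1.400
Multiplying each by 5 gives whole numbers: C 5.00, H 7.00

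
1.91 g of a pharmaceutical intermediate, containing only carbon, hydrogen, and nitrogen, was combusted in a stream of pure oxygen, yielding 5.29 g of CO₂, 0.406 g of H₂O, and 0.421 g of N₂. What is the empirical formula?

C8H3N2

mol C = 5.29 g CO₂ ÷ 44.009 g/mol = 0.1202 mol
mol H = 2 × 0.406 g H₂O ÷ 18.015 g/mol = 0.04507 mol
mol N = 2 × 0.421 g N₂ ÷ 28.014 g/mol = 0.03006 mol
Divide by the smallest (0.03006 mol): C 3.999, H 1.500, N 1.000
Multiplying each by 2 gives whole numbers: C 8.00, H 3.00, N 2.00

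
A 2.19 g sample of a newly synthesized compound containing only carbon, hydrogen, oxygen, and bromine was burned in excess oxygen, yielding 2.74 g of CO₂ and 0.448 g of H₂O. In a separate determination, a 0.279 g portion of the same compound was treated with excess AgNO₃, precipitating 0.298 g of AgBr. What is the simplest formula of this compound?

C5H4BrO2

mol C = 2.74 g CO₂ ÷ 44.009 g/mol = 0.06226 mol
mol H = 2 × 0.448 g H₂O ÷ 18.015 g/mol = 0.04974 mol
From the AgBr data: mol Br per gram of compound = (0.298 ÷ 187.772) ÷ 0.279 = 0.005688 mol/g, so in the 2.19 g combustion sample mol Br = 0.01246 mol
mass O = 2.19 − (0.7478 + 0.05013 + 0.9954) = 0.3967 g → mol O = 0.3967 ÷ 15.999 = 0.02479 mol
Divide by the smallest (0.01246 mol): C 4.998, H 3.993, Br 1.000, O 1.990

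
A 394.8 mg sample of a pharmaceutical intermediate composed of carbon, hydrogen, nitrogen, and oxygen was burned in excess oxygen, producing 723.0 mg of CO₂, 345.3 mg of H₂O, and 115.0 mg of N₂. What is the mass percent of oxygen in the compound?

mol C = 0.7230 g CO₂ ÷ 44.009 g/mol = 0.016428 mol
mol H = 2 × 0.3453 g H₂O ÷ 18.015 g/mol = 0.038335 mol
mol N = 2 × 0.1150 g N₂ ÷ 28.014 g/mol = 0.0082102 mol
mass O = 0.3948 − (0.19732 + 0.038641 + 0.11500) = 0.043836 g → mol O = 0.043836 ÷ 15.999 = 0.0027399 mol
mass % O = 0.043836 g ÷ 0.3948 g × 100%

11.10%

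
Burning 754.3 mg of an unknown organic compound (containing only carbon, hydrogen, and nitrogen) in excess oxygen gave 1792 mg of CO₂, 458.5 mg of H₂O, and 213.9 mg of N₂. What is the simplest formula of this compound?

mol C = 1.792 g CO₂ ÷ 44.009 g/mol = 0.040719 mol
mol H = 2 × 0.4585 g H₂O ÷ 18.015 g/mol = 0.050902 mol
mol N = 2 × 0.2139 g N₂ ÷ 28.014 g/mol = 0.015271 mol
Divide by the smallest (0.015271 mol): C 2.666, H 3.333, N 1.000
Multiplying each by 3 gives whole numbers: C 8.00, H 10.00, N 3.00

C8H10N3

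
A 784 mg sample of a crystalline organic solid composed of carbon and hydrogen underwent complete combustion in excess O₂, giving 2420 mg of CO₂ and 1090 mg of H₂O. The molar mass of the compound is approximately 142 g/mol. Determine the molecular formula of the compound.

C10H22

mol C = 2.42 g CO₂ ÷ 44.009 g/mol = 0.05499 mol
mol H = 2 × 1.09 g H₂O ÷ 18.015 g/mol = 0.1210 mol
Divide by the smallest (0.05499 mol): C 1.000, H 2.201
Multiplying each by 5 gives whole numbers: C 5.00, H 11.00
Empirical formula: C5H11
Empirical-formula mass = 71.14 g/mol; 142 ÷ 71.14 ≈ 2, so the molecular formula is C10H22.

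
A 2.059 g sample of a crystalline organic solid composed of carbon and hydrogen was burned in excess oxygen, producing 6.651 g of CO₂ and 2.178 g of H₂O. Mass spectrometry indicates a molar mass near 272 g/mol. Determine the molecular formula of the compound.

mol C = 6.651 g CO₂ ÷ 44.009 g/mol = 0.15113 mol
mol H = 2 × 2.178 g H₂O ÷ 18.015 g/mol = 0.24180 mol
Divide by the smallest (0.15113 mol): C 1.000, H 1.600
Multiplying each by 5 gives whole numbers: C 5.00, H 8.00
Empirical formula: C5H8
Empirical-formula mass = 68.12 g/mol; 272 ÷ 68.12 ≈ 4, so the molecular formula is C20H32.

C20H32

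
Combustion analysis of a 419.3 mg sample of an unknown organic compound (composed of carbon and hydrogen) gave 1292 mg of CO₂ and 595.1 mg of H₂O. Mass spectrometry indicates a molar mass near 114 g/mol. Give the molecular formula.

mol C = 1.292 g CO₂ ÷ 44.009 g/mol = 0.029358 mol
mol H = 2 × 0.5951 g H₂O ÷ 18.015 g/mol = 0.066067 mol
Divide by the smallest (0.029358 mol): C 1.000, H 2.250
Multiplying each by 4 gives whole numbers: C 4.00, H 9.00
Empirical formula: C4H9
Empirical-formula mass = 57.12 g/mol; 114 ÷ 57.12 ≈ 2, so the molecular formula is C8H18.

C8H18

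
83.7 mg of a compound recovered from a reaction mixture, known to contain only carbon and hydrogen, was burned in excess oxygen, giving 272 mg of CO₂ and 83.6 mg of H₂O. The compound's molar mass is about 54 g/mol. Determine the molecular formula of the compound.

C4H6

mol C = 0.272 g CO₂ ÷ 44.009 g/mol = 0.006181 mol
mol H = 2 × 0.0836 g H₂O ÷ 18.015 g/mol = 0.009281 mol
Divide by the smallest (0.006181 mol): C 1.000, H 1.502
Multiplying each by 2 gives whole numbers: C 2.00, H 3.00
Empirical formula: C2H3
Empirical-formula mass = 27.05 g/mol; 54 ÷ 27.05 ≈ 2, so the molecular formula is C4H6.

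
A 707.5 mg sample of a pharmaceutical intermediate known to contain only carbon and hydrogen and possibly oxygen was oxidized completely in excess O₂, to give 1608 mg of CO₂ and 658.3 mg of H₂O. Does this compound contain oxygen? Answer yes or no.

mol C = 1.608 g CO₂ ÷ 44.009 g/mol = 0.036538 mol
mol H = 2 × 0.6583 g H₂O ÷ 18.015 g/mol = 0.073084 mol
C and H account for only 0.51253 g of the 0.7075 g sample; the remaining 0.19497 g must be oxygen.

yes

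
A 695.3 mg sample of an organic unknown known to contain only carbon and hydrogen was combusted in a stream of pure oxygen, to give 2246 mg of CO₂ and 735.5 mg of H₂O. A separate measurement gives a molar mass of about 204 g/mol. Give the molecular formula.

mol C = 2.246 g CO₂ ÷ 44.009 g/mol = 0.051035 mol
mol H = 2 × 0.7355 g H₂O ÷ 18.015 g/mol = 0.081654 mol
Divide by the smallest (0.051035 mol): C 1.000, H 1.600
Multiplying each by 5 gives whole numbers: C 5.00, H 8.00
Empirical formula: C5H8
Empirical-formula mass = 68.12 g/mol; 204 ÷ 68.12 ≈ 3, so the molecular formula is C15H24.

C15H24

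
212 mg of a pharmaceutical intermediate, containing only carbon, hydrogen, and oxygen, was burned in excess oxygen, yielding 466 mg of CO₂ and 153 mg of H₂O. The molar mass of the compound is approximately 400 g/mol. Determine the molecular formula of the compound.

mol C = 0.466 g CO₂ ÷ 44.009 g/mol = 0.01059 mol
mol H = 2 × 0.153 g H₂O ÷ 18.015 g/mol = 0.01699 mol
mass O = 0.212 − (0.1272 + 0.01712) = 0.06770 g → mol O = 0.06770 ÷ 15.999 = 0.004231 mol
Divide by the smallest (0.004231 mol): C 2.502, H 4.014, O 1.000
Multiplying each by 2 gives whole numbers: C 5.00, H 8.03, O 2.00
Empirical formula: C5H8O2
Empirical-formula mass = 100.12 g/mol; 400 ÷ 100.12 ≈ 4, so the molecular formula is C20H32O8.

C20H32O8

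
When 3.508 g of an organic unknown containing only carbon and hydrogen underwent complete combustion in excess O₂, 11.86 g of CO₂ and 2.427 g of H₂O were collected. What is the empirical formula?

CH

mol C = 11.86 g CO₂ ÷ 44.009 g/mol = 0.26949 mol
mol H = 2 × 2.427 g H₂O ÷ 18.015 g/mol = 0.26944 mol
Divide by the smallest (0.26944 mol): C 1.000, H 1.000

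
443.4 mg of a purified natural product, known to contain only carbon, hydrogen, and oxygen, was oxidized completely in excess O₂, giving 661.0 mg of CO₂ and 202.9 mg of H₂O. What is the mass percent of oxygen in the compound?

54.19%

mol C = 0.6610 g CO₂ ÷ 44.009 g/mol = 0.015020 mol
mol H = 2 × 0.2029 g H₂O ÷ 18.015 g/mol = 0.022526 mol
mass O = 0.4434 − (0.18040 + 0.022706) = 0.24029 g → mol O = 0.24029 ÷ 15.999 = 0.015019 mol
mass % O = 0.24029 g ÷ 0.4434 g × 100%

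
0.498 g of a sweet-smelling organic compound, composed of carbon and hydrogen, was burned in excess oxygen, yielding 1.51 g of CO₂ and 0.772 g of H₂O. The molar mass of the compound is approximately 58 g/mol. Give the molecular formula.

C4H10

mol C = 1.51 g CO₂ ÷ 44.009 g/mol = 0.03431 mol
mol H = 2 × 0.772 g H₂O ÷ 18.015 g/mol = 0.08571 mol
Divide by the smallest (0.03431 mol): C 1.000, H 2.498
Multiplying each by 2 gives whole numbers: C 2.00, H 5.00
Empirical formula: C2H5
Empirical-formula mass = 29.06 g/mol; 58 ÷ 29.06 ≈ 2, so the molecular formula is C4H10.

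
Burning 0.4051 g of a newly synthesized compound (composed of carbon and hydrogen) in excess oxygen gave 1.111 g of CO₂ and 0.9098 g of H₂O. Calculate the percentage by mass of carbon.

mol C = 1.111 g CO₂ ÷ 44.009 g/mol = 0.025245 mol
mol H = 2 × 0.9098 g H₂O ÷ 18.015 g/mol = 0.10100 mol
mass % C = 0.30322 g ÷ 0.4051 g × 100%

74.85%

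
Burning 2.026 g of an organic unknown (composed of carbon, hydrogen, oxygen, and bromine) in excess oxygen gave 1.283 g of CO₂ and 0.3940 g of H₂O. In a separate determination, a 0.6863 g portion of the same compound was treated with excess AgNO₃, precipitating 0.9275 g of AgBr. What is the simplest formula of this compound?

C2H3BrO2

mol C = 1.283 g CO₂ ÷ 44.009 g/mol = 0.029153 mol
mol H = 2 × 0.3940 g H₂O ÷ 18.015 g/mol = 0.043741 mol
From the AgBr data: mol Br per gram of compound = (0.9275 ÷ 187.772) ÷ 0.6863 = 0.0071973 mol/g, so in the 2.026 g combustion sample mol Br = 0.014582 mol
mass O = 2.026 − (0.35016 + 0.044091 + 1.1651) = 0.46661 g → mol O = 0.46661 ÷ 15.999 = 0.029165 mol
Divide by the smallest (0.014582 mol): C 1.999, H 3.000, Br 1.000, O 2.000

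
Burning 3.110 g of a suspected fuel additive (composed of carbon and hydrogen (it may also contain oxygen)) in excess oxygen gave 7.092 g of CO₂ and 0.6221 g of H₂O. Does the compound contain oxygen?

yes

mol C = 7.092 g CO₂ ÷ 44.009 g/mol = 0.16115 mol
mol H = 2 × 0.6221 g H₂O ÷ 18.015 g/mol = 0.069065 mol
C and H account for only 2.0052 g of the 3.110 g sample; the remaining 1.1048 g must be oxygen.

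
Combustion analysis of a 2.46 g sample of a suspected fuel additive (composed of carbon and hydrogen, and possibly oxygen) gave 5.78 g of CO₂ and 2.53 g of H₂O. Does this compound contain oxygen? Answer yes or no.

yes

mol C = 5.78 g CO₂ ÷ 44.009 g/mol = 0.1313 mol
mol H = 2 × 2.53 g H₂O ÷ 18.015 g/mol = 0.2809 mol
C and H account for only 1.861 g of the 2.46 g sample; the remaining 0.5994 g must be oxygen.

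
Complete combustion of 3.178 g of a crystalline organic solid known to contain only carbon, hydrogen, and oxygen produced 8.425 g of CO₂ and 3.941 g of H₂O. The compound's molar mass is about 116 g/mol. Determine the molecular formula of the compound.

C7H16O

mol C = 8.425 g CO₂ ÷ 44.009 g/mol = 0.19144 mol
mol H = 2 × 3.941 g H₂O ÷ 18.015 g/mol = 0.43752 mol
mass O = 3.178 − (2.2994 + 0.44102) = 0.43761 g → mol O = 0.43761 ÷ 15.999 = 0.027352 mol
Divide by the smallest (0.027352 mol): C 6.999, H 15.996, O 1.000
Empirical formula: C7H16O
Empirical-formula mass = 116.20 g/mol; 116 ÷ 116.20 ≈ 1, so the molecular formula is C7H16O.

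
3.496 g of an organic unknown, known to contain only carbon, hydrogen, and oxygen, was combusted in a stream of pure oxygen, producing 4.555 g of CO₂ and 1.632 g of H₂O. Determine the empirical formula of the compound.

mol C = 4.555 g CO₂ ÷ 44.009 g/mol = 0.10350 mol
mol H = 2 × 1.632 g H₂O ÷ 18.015 g/mol = 0.18118 mol
mass O = 3.496 − (1.2432 + 0.18263) = 2.0702 g → mol O = 2.0702 ÷ 15.999 = 0.12940 mol
Divide by the smallest (0.10350 mol): C 1.000, H 1.751, O 1.250
Multiplying each by 4 gives whole numbers: C 4.00, H 7.00, O 5.00

C4H7O5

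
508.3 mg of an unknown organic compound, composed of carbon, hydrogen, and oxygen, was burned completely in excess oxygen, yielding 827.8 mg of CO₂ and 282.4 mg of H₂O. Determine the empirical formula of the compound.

mol C = 0.8278 g CO₂ ÷ 44.009 g/mol = 0.018810 mol
mol H = 2 × 0.2824 g H₂O ÷ 18.015 g/mol = 0.031352 mol
mass O = 0.5083 − (0.22592 + 0.031602) = 0.25077 g → mol O = 0.25077 ÷ 15.999 = 0.015674 mol
Divide by the smallest (0.015674 mol): C 1.200, H 2.000, O 1.000
Multiplying each by 5 gives whole numbers: C 6.00, H 10.00, O 5.00

C6H10O5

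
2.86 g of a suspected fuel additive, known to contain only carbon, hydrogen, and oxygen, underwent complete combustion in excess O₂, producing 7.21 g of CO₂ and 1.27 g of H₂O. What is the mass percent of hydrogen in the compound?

mol C = 7.21 g CO₂ ÷ 44.009 g/mol = 0.1638 mol
mol H = 2 × 1.27 g H₂O ÷ 18.015 g/mol = 0.1410 mol
mass O = 2.86 − (1.968 + 0.1421) = 0.7501 g → mol O = 0.7501 ÷ 15.999 = 0.04689 mol
mass % H = 0.1421 g ÷ 2.86 g × 100%

5.0%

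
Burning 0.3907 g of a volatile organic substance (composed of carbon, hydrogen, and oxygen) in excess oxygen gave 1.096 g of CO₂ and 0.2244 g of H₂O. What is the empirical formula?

mol C = 1.096 g CO₂ ÷ 44.009 g/mol = 0.024904 mol
mol H = 2 × 0.2244 g H₂O ÷ 18.015 g/mol = 0.024913 mol
mass O = 0.3907 − (0.29912 + 0.025112) = 0.066466 g → mol O = 0.066466 ÷ 15.999 = 0.0041544 mol
Divide by the smallest (0.0041544 mol): C 5.995, H 5.997, O 1.000

C6H6O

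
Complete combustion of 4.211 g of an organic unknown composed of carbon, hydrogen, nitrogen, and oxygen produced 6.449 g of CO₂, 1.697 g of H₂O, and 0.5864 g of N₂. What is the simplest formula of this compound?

C7H9N2O5

mol C = 6.449 g CO₂ ÷ 44.009 g/mol = 0.14654 mol
mol H = 2 × 1.697 g H₂O ÷ 18.015 g/mol = 0.18840 mol
mol N = 2 × 0.5864 g N₂ ÷ 28.014 g/mol = 0.041865 mol
mass O = 4.211 − (1.7601 + 0.18991 + 0.58640) = 1.6746 g → mol O = 1.6746 ÷ 15.999 = 0.10467 mol
Divide by the smallest (0.041865 mol): C 3.500, H 4.500, N 1.000, O 2.500
Multiplying each by 2 gives whole numbers: C 7.00, H 9.00, N 2.00, O 5.00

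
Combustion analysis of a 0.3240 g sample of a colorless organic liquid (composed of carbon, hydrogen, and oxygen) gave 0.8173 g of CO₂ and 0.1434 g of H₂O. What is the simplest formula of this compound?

C7H6O2

mol C = 0.8173 g CO₂ ÷ 44.009 g/mol = 0.018571 mol
mol H = 2 × 0.1434 g H₂O ÷ 18.015 g/mol = 0.015920 mol
mass O = 0.3240 − (0.22306 + 0.016047) = 0.084894 g → mol O = 0.084894 ÷ 15.999 = 0.0053062 mol
Divide by the smallest (0.0053062 mol): C 3.500, H 3.000, O 1.000
Multiplying each by 2 gives whole numbers: C 7.00, H 6.00, O 2.00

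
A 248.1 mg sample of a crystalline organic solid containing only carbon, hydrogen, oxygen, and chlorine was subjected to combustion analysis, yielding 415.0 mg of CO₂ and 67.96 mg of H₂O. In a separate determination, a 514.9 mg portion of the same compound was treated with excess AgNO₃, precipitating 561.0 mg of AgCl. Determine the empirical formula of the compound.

C5H4ClO2

mol C = 0.4150 g CO₂ ÷ 44.009 g/mol = 0.0094299 mol
mol H = 2 × 0.06796 g H₂O ÷ 18.015 g/mol = 0.0075448 mol
From the AgCl data: mol Cl per gram of compound = (0.5610 ÷ 143.318) ÷ 0.5149 = 0.0076022 mol/g, so in the 0.2481 g combustion sample mol Cl = 0.0018861 mol
mass O = 0.2481 − (0.11326 + 0.0076052 + 0.066862) = 0.060370 g → mol O = 0.060370 ÷ 15.999 = 0.0037734 mol
Divide by the smallest (0.0018861 mol): C 5.000, H 4.000, Cl 1.000, O 2.001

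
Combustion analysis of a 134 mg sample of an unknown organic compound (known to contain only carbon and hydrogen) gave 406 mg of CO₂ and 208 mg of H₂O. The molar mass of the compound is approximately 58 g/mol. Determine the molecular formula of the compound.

C4H10

mol C = 0.406 g CO₂ ÷ 44.009 g/mol = 0.009225 mol
mol H = 2 × 0.208 g H₂O ÷ 18.015 g/mol = 0.02309 mol
Divide by the smallest (0.009225 mol): C 1.000, H 2.503
Multiplying each by 2 gives whole numbers: C 2.00, H 5.01
Empirical formula: C2H5
Empirical-formula mass = 29.06 g/mol; 58 ÷ 29.06 ≈ 2, so the molecular formula is C4H10.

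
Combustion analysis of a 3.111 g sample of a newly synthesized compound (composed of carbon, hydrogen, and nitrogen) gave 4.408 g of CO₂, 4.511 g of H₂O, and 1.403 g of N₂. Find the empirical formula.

CH5N

mol C = 4.408 g CO₂ ÷ 44.009 g/mol = 0.10016 mol
mol H = 2 × 4.511 g H₂O ÷ 18.015 g/mol = 0.50080 mol
mol N = 2 × 1.403 g N₂ ÷ 28.014 g/mol = 0.10016 mol
Divide by the smallest (0.10016 mol): C 1.000, H 5.000, N 1.000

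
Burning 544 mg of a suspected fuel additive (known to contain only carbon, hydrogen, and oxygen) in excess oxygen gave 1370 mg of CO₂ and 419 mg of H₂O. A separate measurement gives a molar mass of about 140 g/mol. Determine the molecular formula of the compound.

mol C = 1.37 g CO₂ ÷ 44.009 g/mol = 0.03113 mol
mol H = 2 × 0.419 g H₂O ÷ 18.015 g/mol = 0.04652 mol
mass O = 0.544 − (0.3739 + 0.04689) = 0.1232 g → mol O = 0.1232 ÷ 15.999 = 0.007701 mol
Divide by the smallest (0.007701 mol): C 4.042, H 6.040, O 1.000
Empirical formula: C4H6O
Empirical-formula mass = 70.09 g/mol; 140 ÷ 70.09 ≈ 2, so the molecular formula is C8H12O2.

C8H12O2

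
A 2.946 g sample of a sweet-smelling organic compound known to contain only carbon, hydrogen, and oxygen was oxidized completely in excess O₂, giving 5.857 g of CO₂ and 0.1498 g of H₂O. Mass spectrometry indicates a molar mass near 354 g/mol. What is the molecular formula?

C16H2O10

mol C = 5.857 g CO₂ ÷ 44.009 g/mol = 0.13309 mol
mol H = 2 × 0.1498 g H₂O ÷ 18.015 g/mol = 0.016631 mol
mass O = 2.946 − (1.5985 + 0.016764) = 1.3307 g → mol O = 1.3307 ÷ 15.999 = 0.083176 mol
Divide by the smallest (0.016631 mol): C 8.003, H 1.000, O 5.001
Empirical formula: C8HO5
Empirical-formula mass = 177.09 g/mol; 354 ÷ 177.09 ≈ 2, so the molecular formula is C16H2O10.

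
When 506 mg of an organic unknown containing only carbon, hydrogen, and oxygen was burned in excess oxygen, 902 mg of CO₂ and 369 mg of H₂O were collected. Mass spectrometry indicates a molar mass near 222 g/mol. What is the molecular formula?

C9H18O6

mol C = 0.902 g CO₂ ÷ 44.009 g/mol = 0.02050 mol
mol H = 2 × 0.369 g H₂O ÷ 18.015 g/mol = 0.04097 mol
mass O = 0.506 − (0.2462 + 0.04129) = 0.2185 g → mol O = 0.2185 ÷ 15.999 = 0.01366 mol
Divide by the smallest (0.01366 mol): C 1.501, H 2.999, O 1.000
Multiplying each by 2 gives whole numbers: C 3.00, H 6.00, O 2.00
Empirical formula: C3H6O2
Empirical-formula mass = 74.08 g/mol; 222 ÷ 74.08 ≈ 3, so the molecular formula is C9H18O6.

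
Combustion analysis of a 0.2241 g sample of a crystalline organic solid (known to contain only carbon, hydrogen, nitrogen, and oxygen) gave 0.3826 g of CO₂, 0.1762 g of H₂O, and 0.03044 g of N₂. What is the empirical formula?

C4H9NO2

mol C = 0.3826 g CO₂ ÷ 44.009 g/mol = 0.0086937 mol
mol H = 2 × 0.1762 g H₂O ÷ 18.015 g/mol = 0.019561 mol
mol N = 2 × 0.03044 g N₂ ÷ 28.014 g/mol = 0.0021732 mol
mass O = 0.2241 − (0.10442 + 0.019718 + 0.030440) = 0.069522 g → mol O = 0.069522 ÷ 15.999 = 0.0043454 mol
Divide by the smallest (0.0021732 mol): C 4.000, H 9.001, N 1.000, O 2.000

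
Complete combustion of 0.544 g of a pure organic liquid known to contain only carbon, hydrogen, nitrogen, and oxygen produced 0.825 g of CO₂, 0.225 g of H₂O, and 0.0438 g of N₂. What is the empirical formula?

C6H8NO5

mol C = 0.825 g CO₂ ÷ 44.009 g/mol = 0.01875 mol
mol H = 2 × 0.225 g H₂O ÷ 18.015 g/mol = 0.02498 mol
mol N = 2 × 0.0438 g N₂ ÷ 28.014 g/mol = 0.003127 mol
mass O = 0.544 − (0.2252 + 0.02518 + 0.04380) = 0.2499 g → mol O = 0.2499 ÷ 15.999 = 0.01562 mol
Divide by the smallest (0.003127 mol): C 5.995, H 7.988, N 1.000, O 4.994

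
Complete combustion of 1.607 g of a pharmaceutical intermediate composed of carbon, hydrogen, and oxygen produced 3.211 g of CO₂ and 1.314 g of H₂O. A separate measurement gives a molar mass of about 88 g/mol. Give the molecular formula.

C4H8O2

mol C = 3.211 g CO₂ ÷ 44.009 g/mol = 0.072962 mol
mol H = 2 × 1.314 g H₂O ÷ 18.015 g/mol = 0.14588 mol
mass O = 1.607 − (0.87635 + 0.14705) = 0.58360 g → mol O = 0.58360 ÷ 15.999 = 0.036478 mol
Divide by the smallest (0.036478 mol): C 2.000, H 3.999, O 1.000
Empirical formula: C2H4O
Empirical-formula mass = 44.05 g/mol; 88 ÷ 44.05 ≈ 2, so the molecular formula is C4H8O2.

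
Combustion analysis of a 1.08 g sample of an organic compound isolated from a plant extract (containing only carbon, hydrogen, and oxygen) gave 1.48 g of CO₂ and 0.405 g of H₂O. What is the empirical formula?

C6H8O7

mol C = 1.48 g CO₂ ÷ 44.009 g/mol = 0.03363 mol
mol H = 2 × 0.405 g H₂O ÷ 18.015 g/mol = 0.04496 mol
mass O = 1.08 − (0.4039 + 0.04532) = 0.6308 g → mol O = 0.6308 ÷ 15.999 = 0.03942 mol
Divide by the smallest (0.03363 mol): C 1.000, H 1.337, O 1.172
Multiplying each by 6 gives whole numbers: C 6.00, H 8.02, O 7.03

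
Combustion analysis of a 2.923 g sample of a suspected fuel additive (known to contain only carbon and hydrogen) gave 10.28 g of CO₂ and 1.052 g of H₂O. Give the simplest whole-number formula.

mol C = 10.28 g CO₂ ÷ 44.009 g/mol = 0.23359 mol
mol H = 2 × 1.052 g H₂O ÷ 18.015 g/mol = 0.11679 mol
Divide by the smallest (0.11679 mol): C 2.000, H 1.000

C2H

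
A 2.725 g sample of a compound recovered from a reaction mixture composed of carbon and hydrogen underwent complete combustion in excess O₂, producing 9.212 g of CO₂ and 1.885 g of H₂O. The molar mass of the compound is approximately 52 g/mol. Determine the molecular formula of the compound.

C4H4

mol C = 9.212 g CO₂ ÷ 44.009 g/mol = 0.20932 mol
mol H = 2 × 1.885 g H₂O ÷ 18.015 g/mol = 0.20927 mol
Divide by the smallest (0.20927 mol): C 1.000, H 1.000
Empirical formula: CH
Empirical-formula mass = 13.02 g/mol; 52 ÷ 13.02 ≈ 4, so the molecular formula is C4H4.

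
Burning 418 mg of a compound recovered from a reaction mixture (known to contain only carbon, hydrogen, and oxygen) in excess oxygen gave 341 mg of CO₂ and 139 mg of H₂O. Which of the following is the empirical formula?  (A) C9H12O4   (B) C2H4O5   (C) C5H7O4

mol C = 0.341 g CO₂ ÷ 44.009 g/mol = 0.007748 mol
mol H = 2 × 0.139 g H₂O ÷ 18.015 g/mol = 0.01543 mol
mass O = 0.418 − (0.09307 + 0.01556) = 0.3094 g → mol O = 0.3094 ÷ 15.999 = 0.01934 mol
Divide by the smallest (0.007748 mol): C 1.000, H 1.992, O 2.496
Multiplying each by 2 gives whole numbers: C 2.00, H 3.98, O 4.99

(B) C2H4O5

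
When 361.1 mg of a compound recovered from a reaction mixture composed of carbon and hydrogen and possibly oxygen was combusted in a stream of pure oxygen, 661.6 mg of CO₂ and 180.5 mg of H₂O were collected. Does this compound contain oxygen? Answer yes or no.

mol C = 0.6616 g CO₂ ÷ 44.009 g/mol = 0.015033 mol
mol H = 2 × 0.1805 g H₂O ÷ 18.015 g/mol = 0.020039 mol
C and H account for only 0.20076 g of the 0.3611 g sample; the remaining 0.16034 g must be oxygen.

yes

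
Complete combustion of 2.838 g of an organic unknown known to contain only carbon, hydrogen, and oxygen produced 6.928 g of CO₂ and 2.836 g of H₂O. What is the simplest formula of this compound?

mol C = 6.928 g CO₂ ÷ 44.009 g/mol = 0.15742 mol
mol H = 2 × 2.836 g H₂O ÷ 18.015 g/mol = 0.31485 mol
mass O = 2.838 − (1.8908 + 0.31737) = 0.62983 g → mol O = 0.62983 ÷ 15.999 = 0.039367 mol
Divide by the smallest (0.039367 mol): C 3.999, H 7.998, O 1.000

C4H8O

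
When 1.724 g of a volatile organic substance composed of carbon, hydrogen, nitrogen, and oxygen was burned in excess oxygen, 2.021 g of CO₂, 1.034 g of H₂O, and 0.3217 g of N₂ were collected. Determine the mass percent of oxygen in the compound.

42.63%

mol C = 2.021 g CO₂ ÷ 44.009 g/mol = 0.045922 mol
mol H = 2 × 1.034 g H₂O ÷ 18.015 g/mol = 0.11479 mol
mol N = 2 × 0.3217 g N₂ ÷ 28.014 g/mol = 0.022967 mol
mass O = 1.724 − (0.55157 + 0.11571 + 0.32170) = 0.73501 g → mol O = 0.73501 ÷ 15.999 = 0.045941 mol
mass % O = 0.73501 g ÷ 1.724 g × 100%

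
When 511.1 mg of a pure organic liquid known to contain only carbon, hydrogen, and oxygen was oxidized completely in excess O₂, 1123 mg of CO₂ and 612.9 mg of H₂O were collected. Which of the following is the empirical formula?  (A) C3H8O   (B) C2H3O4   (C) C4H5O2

mol C = 1.123 g CO₂ ÷ 44.009 g/mol = 0.025518 mol
mol H = 2 × 0.6129 g H₂O ÷ 18.015 g/mol = 0.068043 mol
mass O = 0.5111 − (0.30649 + 0.068588) = 0.13602 g → mol O = 0.13602 ÷ 15.999 = 0.0085019 mol
Divide by the smallest (0.0085019 mol): C 3.001, H 8.003, O 1.000

(A) C3H8O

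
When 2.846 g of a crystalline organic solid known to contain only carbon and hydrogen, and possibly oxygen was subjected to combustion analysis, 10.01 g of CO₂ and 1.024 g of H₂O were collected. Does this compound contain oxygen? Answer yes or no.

mol C = 10.01 g CO₂ ÷ 44.009 g/mol = 0.22745 mol
mol H = 2 × 1.024 g H₂O ÷ 18.015 g/mol = 0.11368 mol
C and H together account for 2.8465 g — essentially the entire 2.846 g sample — so the compound contains no oxygen.

no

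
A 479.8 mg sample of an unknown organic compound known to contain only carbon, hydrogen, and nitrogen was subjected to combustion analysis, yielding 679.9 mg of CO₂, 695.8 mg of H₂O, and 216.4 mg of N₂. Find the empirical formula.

CH5N

mol C = 0.6799 g CO₂ ÷ 44.009 g/mol = 0.015449 mol
mol H = 2 × 0.6958 g H₂O ÷ 18.015 g/mol = 0.077247 mol
mol N = 2 × 0.2164 g N₂ ÷ 28.014 g/mol = 0.015449 mol
Divide by the smallest (0.015449 mol): C 1.000, H 5.000, N 1.000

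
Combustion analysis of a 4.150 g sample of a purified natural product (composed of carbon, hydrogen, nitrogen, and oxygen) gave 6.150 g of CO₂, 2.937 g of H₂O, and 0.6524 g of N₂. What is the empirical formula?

C3H7NO2

mol C = 6.150 g CO₂ ÷ 44.009 g/mol = 0.13974 mol
mol H = 2 × 2.937 g H₂O ÷ 18.015 g/mol = 0.32606 mol
mol N = 2 × 0.6524 g N₂ ÷ 28.014 g/mol = 0.046577 mol
mass O = 4.150 − (1.6785 + 0.32867 + 0.65240) = 1.4905 g → mol O = 1.4905 ÷ 15.999 = 0.093160 mol
Divide by the smallest (0.046577 mol): C 3.000, H 7.001, N 1.000, O 2.000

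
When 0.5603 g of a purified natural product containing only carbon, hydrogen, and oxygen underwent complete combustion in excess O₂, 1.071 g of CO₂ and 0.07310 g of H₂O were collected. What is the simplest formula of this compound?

C3HO2

mol C = 1.071 g CO₂ ÷ 44.009 g/mol = 0.024336 mol
mol H = 2 × 0.07310 g H₂O ÷ 18.015 g/mol = 0.0081155 mol
mass O = 0.5603 − (0.29230 + 0.0081804) = 0.25982 g → mol O = 0.25982 ÷ 15.999 = 0.016240 mol
Divide by the smallest (0.0081155 mol): C 2.999, H 1.000, O 2.001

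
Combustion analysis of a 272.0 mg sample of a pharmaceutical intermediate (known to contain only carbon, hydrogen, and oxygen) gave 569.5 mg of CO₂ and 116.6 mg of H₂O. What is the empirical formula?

mol C = 0.5695 g CO₂ ÷ 44.009 g/mol = 0.012941 mol
mol H = 2 × 0.1166 g H₂O ÷ 18.015 g/mol = 0.012945 mol
mass O = 0.2720 − (0.15543 + 0.013048) = 0.10352 g → mol O = 0.10352 ÷ 15.999 = 0.0064706 mol
Divide by the smallest (0.0064706 mol): C 2.000, H 2.001, O 1.000

C2H2O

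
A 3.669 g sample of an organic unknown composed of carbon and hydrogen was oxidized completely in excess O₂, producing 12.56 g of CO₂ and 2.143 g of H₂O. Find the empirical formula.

C6H5

mol C = 12.56 g CO₂ ÷ 44.009 g/mol = 0.28540 mol
mol H = 2 × 2.143 g H₂O ÷ 18.015 g/mol = 0.23791 mol
Divide by the smallest (0.23791 mol): C 1.200, H 1.000
Multiplying each by 5 gives whole numbers: C 6.00, H 5.00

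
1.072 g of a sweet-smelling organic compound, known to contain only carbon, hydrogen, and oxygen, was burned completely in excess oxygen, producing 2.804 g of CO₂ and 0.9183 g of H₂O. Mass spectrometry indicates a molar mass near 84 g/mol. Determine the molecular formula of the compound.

mol C = 2.804 g CO₂ ÷ 44.009 g/mol = 0.063714 mol
mol H = 2 × 0.9183 g H₂O ÷ 18.015 g/mol = 0.10195 mol
mass O = 1.072 − (0.76527 + 0.10276) = 0.20396 g → mol O = 0.20396 ÷ 15.999 = 0.012749 mol
Divide by the smallest (0.012749 mol): C 4.998, H 7.997, O 1.000
Empirical formula: C5H8O
Empirical-formula mass = 84.12 g/mol; 84 ÷ 84.12 ≈ 1, so the molecular formula is C5H8O.

C5H8O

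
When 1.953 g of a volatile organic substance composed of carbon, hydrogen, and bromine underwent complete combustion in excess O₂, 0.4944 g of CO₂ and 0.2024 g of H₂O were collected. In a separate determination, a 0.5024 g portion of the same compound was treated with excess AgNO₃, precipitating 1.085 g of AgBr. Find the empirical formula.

CH2Br2

mol C = 0.4944 g CO₂ ÷ 44.009 g/mol = 0.011234 mol
mol H = 2 × 0.2024 g H₂O ÷ 18.015 g/mol = 0.022470 mol
From the AgBr data: mol Br per gram of compound = (1.085 ÷ 187.772) ÷ 0.5024 = 0.011501 mol/g, so in the 1.953 g combustion sample mol Br = 0.022462 mol
Divide by the smallest (0.011234 mol): C 1.000, H 2.000, Br 1.999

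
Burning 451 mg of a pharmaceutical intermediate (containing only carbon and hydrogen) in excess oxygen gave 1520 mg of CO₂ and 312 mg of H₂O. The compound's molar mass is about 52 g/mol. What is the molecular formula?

C4H4

mol C = 1.52 g CO₂ ÷ 44.009 g/mol = 0.03454 mol
mol H = 2 × 0.312 g H₂O ÷ 18.015 g/mol = 0.03464 mol
Divide by the smallest (0.03454 mol): C 1.000, H 1.003
Empirical formula: CH
Empirical-formula mass = 13.02 g/mol; 52 ÷ 13.02 ≈ 4, so the molecular formula is C4H4.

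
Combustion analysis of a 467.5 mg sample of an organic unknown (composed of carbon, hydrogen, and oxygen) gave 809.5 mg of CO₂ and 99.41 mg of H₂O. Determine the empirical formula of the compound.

C5H3O4

mol C = 0.8095 g CO₂ ÷ 44.009 g/mol = 0.018394 mol
mol H = 2 × 0.09941 g H₂O ÷ 18.015 g/mol = 0.011036 mol
mass O = 0.4675 − (0.22093 + 0.011125) = 0.23545 g → mol O = 0.23545 ÷ 15.999 = 0.014716 mol
Divide by the smallest (0.011036 mol): C 1.667, H 1.000, O 1.333
Multiplying each by 3 gives whole numbers: C 5.00, H 3.00, O 4.00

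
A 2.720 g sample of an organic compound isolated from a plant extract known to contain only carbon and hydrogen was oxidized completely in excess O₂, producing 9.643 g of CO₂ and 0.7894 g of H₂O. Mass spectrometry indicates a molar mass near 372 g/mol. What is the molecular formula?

mol C = 9.643 g CO₂ ÷ 44.009 g/mol = 0.21911 mol
mol H = 2 × 0.7894 g H₂O ÷ 18.015 g/mol = 0.087638 mol
Divide by the smallest (0.087638 mol): C 2.500, H 1.000
Multiplying each by 2 gives whole numbers: C 5.00, H 2.00
Empirical formula: C5H2
Empirical-formula mass = 62.07 g/mol; 372 ÷ 62.07 ≈ 6, so the molecular formula is C30H12.

C30H12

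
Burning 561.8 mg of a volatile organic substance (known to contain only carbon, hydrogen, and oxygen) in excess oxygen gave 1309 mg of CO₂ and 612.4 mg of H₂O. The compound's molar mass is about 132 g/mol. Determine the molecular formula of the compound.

mol C = 1.309 g CO₂ ÷ 44.009 g/mol = 0.029744 mol
mol H = 2 × 0.6124 g H₂O ÷ 18.015 g/mol = 0.067988 mol
mass O = 0.5618 − (0.35725 + 0.068532) = 0.13601 g → mol O = 0.13601 ÷ 15.999 = 0.0085014 mol
Divide by the smallest (0.0085014 mol): C 3.499, H 7.997, O 1.000
Multiplying each by 2 gives whole numbers: C 7.00, H 15.99, O 2.00
Empirical formula: C7H16O2
Empirical-formula mass = 132.20 g/mol; 132 ÷ 132.20 ≈ 1, so the molecular formula is C7H16O2.

C7H16O2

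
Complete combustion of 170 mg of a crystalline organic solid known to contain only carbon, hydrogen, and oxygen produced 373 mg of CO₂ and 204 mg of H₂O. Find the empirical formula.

C3H8O

mol C = 0.373 g CO₂ ÷ 44.009 g/mol = 0.008476 mol
mol H = 2 × 0.204 g H₂O ÷ 18.015 g/mol = 0.02265 mol
mass O = 0.170 − (0.1018 + 0.02283) = 0.04537 g → mol O = 0.04537 ÷ 15.999 = 0.002836 mol
Divide by the smallest (0.002836 mol): C 2.989, H 7.986, O 1.000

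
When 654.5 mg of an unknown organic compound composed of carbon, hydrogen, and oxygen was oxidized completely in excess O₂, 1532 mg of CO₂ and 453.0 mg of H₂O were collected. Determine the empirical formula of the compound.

C9H13O3

mol C = 1.532 g CO₂ ÷ 44.009 g/mol = 0.034811 mol
mol H = 2 × 0.4530 g H₂O ÷ 18.015 g/mol = 0.050291 mol
mass O = 0.6545 − (0.41812 + 0.050694) = 0.18569 g → mol O = 0.18569 ÷ 15.999 = 0.011606 mol
Divide by the smallest (0.011606 mol): C 2.999, H 4.333, O 1.000
Multiplying each by 3 gives whole numbers: C 9.00, H 13.00, O 3.00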